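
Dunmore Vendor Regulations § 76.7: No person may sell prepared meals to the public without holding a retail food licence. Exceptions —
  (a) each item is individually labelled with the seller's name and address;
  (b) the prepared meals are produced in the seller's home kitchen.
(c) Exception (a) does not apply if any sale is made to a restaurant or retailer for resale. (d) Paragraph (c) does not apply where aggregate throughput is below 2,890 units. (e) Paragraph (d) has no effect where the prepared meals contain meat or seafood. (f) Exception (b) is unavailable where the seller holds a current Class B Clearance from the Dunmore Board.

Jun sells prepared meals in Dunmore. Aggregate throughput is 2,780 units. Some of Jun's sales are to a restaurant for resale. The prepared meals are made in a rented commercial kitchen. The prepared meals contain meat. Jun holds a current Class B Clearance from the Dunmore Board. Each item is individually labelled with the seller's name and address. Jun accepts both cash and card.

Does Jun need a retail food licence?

Exception (a)'s conditions are all satisfied: items are individually labelled. But: (c) applies — some sales are to a restaurant for resale. (d) operates (aggregate throughput is 2,780 units, below the 2,890 units limit), but is itself disapplied by (e): (e) operates against (d): the prepared meals contain meat. So (a) is unavailable.
Exception (b) does not apply: the prepared meals are made in a commercial kitchen, not a home kitchen.
Every exception is unavailable, so the rule governs.

Yes — Jun must hold a retail food licence.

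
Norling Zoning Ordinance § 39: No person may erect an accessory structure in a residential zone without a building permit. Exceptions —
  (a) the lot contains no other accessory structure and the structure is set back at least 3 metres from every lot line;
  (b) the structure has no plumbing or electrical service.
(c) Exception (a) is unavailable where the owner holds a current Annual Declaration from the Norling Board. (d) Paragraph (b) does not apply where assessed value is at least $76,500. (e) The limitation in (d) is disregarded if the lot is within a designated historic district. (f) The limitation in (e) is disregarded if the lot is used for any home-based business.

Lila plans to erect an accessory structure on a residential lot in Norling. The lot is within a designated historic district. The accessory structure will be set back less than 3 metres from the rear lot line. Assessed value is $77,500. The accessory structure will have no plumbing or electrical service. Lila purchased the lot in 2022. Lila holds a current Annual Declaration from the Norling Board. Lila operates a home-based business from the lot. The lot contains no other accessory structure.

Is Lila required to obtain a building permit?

Yes — Lila must obtain a building permit.

Exception (a) fails — the rear setback is under 3 m.
Exception (b): there is no plumbing or electrical service — every condition holds. However, paragraphs (d)–(f) must be considered: (d) operates against (b): assessed value is $77,500, meeting the $76,500 threshold. (e) would limit (d) — the lot is in a historic district — but (f) sets (e) aside: (f) operates against (e): a home-based business operates on the lot. So (b) is unavailable.
No exception is made out. Lila falls within the general rule.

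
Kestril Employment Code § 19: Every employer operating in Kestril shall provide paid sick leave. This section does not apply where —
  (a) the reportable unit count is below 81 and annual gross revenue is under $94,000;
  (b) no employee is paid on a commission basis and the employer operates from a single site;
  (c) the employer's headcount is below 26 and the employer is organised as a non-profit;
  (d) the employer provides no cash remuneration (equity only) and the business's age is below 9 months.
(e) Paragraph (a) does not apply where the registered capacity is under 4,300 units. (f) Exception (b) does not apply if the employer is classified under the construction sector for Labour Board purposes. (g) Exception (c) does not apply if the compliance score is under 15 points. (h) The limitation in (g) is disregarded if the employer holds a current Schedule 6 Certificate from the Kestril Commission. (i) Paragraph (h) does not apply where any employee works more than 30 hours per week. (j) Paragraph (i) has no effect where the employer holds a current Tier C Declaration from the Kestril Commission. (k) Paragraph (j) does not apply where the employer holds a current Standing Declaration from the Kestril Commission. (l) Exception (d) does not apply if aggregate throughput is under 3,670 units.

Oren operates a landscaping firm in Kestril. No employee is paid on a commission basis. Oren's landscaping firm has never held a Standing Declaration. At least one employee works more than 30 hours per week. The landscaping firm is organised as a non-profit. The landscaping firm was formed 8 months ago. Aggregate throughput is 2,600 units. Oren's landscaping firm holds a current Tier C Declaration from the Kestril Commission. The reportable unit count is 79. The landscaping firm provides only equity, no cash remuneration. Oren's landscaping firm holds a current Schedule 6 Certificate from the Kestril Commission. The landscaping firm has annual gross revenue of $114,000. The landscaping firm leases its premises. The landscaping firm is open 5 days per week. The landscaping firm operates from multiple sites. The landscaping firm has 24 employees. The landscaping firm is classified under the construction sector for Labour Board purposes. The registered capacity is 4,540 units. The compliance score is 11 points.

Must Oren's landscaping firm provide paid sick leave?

No — exception (c) applies; Oren's landscaping firm is not required to provide paid sick leave.

Exception (a) does not apply: annual gross revenue is $114,000, not under $94,000.
Exception (b) requires that the employer operates from a single site; but the employer operates from multiple sites, so (b) is unavailable.
Exception (c) is satisfied on its face — the employer's headcount is 24, below the 26 limit; the employer is a non-profit. Under paragraphs (g)–(k): (g) applies (the compliance score is 11 points, under the 15 points limit), but is displaced by (h): (h) operates — a current Schedule 6 Certificate is held. (i) is triggered (at least one employee exceeds 30 hours/week), but yields to (j): (j) operates against (i): a current Tier C Declaration is held. (k), which would lift (j), is inapplicable — the Standing Declaration is not current. (c) remains available.
All of (d)'s requirements are met (remuneration is equity-only; the business's age is 8 months, below the 9 months limit). However, paragraph (l) must be considered: (l) operates against (d): aggregate throughput is 2,600 units, under the 3,670 units limit. Exception (d) does not apply.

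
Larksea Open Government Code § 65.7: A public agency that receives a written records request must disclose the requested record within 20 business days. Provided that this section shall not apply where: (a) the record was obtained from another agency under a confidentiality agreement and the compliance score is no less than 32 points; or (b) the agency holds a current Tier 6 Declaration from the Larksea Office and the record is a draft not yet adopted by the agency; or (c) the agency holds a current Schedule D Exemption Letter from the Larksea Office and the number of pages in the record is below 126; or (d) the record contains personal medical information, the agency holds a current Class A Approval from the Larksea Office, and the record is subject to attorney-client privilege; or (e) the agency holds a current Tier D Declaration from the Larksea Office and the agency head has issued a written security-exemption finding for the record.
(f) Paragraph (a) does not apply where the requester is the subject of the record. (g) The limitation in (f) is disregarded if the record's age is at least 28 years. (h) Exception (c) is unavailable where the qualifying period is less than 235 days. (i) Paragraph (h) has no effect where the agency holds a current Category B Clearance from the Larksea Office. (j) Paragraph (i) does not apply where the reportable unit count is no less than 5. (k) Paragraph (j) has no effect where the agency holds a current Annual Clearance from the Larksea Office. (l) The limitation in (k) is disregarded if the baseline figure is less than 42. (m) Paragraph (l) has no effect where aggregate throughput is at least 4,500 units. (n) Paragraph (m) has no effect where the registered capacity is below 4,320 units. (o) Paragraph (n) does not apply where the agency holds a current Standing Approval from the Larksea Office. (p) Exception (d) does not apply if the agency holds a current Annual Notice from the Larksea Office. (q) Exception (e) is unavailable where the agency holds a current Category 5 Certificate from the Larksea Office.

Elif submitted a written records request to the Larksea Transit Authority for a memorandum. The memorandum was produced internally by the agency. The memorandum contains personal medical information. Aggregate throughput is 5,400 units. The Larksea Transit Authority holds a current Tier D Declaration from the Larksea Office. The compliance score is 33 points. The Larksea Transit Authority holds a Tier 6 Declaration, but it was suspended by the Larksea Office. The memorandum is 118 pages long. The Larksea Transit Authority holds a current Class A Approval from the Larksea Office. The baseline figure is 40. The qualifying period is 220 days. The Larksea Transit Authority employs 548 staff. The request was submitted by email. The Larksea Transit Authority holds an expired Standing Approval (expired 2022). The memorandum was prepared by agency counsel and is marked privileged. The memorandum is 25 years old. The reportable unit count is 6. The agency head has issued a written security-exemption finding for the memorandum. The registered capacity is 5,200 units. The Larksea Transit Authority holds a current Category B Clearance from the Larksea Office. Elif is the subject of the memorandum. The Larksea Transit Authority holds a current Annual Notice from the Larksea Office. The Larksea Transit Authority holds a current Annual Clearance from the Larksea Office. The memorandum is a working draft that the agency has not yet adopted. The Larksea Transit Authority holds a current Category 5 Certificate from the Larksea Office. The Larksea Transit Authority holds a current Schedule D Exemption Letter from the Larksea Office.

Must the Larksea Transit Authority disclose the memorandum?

No — exception (c) applies; the Larksea Transit Authority is not required to disclose the memorandum.

Exception (a) does not apply: the memorandum was produced internally.
Exception (b) fails — there is no Tier 6 Declaration in force.
Exception (c) is satisfied on its face — a current Schedule D Exemption Letter is held; the number of pages in the record is 118, below the 126 limit. Under paragraphs (h)–(o): (h) would limit (c) — the qualifying period is 220 days, less than the 235 days limit — but (i) sets (h) aside: (i) applies — a current Category B Clearance is held. (j) operates (the reportable unit count is 6, meeting the 5 threshold), but is itself disapplied by (k): (k) applies — a current Annual Clearance is held. (l) would limit (k) — the baseline figure is 40, less than the 42 limit — but (m) sets (l) aside: (m) operates against (l): aggregate throughput is 5,400 units, meeting the 4,500 units threshold. (n) is not engaged (the registered capacity is 5,200 units, not below 4,320 units), so (m) stands. Exception (c) stands.
All of (d)'s requirements are met (the memorandum contains personal medical information; a current Class A Approval is held; the memorandum is privileged). But: (p) is engaged — a current Annual Notice is held. (d) is therefore removed.
Exception (e)'s conditions are all satisfied: a current Tier D Declaration is held; a written security-exemption finding has been issued. However, paragraph (q) must be considered: (q) is engaged — a current Category 5 Certificate is held. Exception (e) does not apply.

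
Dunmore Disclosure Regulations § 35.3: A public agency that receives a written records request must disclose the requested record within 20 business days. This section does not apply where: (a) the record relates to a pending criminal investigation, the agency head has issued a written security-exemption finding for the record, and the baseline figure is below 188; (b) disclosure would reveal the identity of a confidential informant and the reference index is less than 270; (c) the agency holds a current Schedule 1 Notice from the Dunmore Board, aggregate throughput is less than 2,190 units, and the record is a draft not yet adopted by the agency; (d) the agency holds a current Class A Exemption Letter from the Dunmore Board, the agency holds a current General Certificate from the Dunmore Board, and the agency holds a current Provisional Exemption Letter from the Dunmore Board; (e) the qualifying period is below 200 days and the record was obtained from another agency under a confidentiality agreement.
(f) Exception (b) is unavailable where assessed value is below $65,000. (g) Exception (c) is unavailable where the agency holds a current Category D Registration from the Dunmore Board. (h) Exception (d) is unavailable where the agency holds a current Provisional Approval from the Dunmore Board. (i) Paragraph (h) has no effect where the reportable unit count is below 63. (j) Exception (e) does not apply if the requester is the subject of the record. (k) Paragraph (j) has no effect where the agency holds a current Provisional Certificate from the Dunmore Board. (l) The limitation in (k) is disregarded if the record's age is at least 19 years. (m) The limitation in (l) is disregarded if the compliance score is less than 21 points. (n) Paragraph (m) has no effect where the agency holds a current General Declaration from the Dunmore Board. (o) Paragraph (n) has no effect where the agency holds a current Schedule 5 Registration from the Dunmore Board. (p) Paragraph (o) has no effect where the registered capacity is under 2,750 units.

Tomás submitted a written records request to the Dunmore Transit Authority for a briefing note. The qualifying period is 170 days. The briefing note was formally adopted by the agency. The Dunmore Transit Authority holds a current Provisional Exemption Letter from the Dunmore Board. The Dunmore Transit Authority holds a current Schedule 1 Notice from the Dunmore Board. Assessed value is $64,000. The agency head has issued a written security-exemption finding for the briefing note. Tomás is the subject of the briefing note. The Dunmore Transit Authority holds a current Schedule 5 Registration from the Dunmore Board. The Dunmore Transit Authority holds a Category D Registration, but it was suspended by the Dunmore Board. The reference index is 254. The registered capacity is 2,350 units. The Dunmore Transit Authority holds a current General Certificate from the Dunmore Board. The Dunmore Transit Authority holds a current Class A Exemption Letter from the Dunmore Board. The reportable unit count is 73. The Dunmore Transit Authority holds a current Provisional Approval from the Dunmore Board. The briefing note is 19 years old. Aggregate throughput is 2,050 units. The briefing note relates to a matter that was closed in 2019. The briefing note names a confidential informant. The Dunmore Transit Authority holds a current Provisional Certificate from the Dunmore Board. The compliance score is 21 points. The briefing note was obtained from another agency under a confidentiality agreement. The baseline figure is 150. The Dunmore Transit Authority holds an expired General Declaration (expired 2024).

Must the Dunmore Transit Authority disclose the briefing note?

Yes — the Dunmore Transit Authority must disclose the briefing note.

Exception (a) fails — the briefing note relates to a closed matter.
Exception (b): the briefing note names a confidential informant; the reference index is 254, less than the 270 limit — every condition holds. Turning to paragraph (f): (f) operates against (b): assessed value is $64,000, below the $65,000 limit. Exception (b) does not apply.
Exception (c) requires that the record is a draft not yet adopted by the agency; but the briefing note has been formally adopted, so (c) is unavailable.
Exception (d): a current Class A Exemption Letter is held; a current General Certificate is held; a current Provisional Exemption Letter is held — every condition holds. Turning to paragraphs (h)–(i): (h) operates against (d): a current Provisional Approval is held. (i) is not engaged (the reportable unit count is 73, not below 63), so (h) stands. So (d) is unavailable.
Exception (e): the qualifying period is 170 days, below the 200 days limit; the briefing note was obtained under a confidentiality agreement — every condition holds. Turning to paragraphs (j)–(p): (j) is engaged — Tomás is the subject of the briefing note. (k) applies (a current Provisional Certificate is held), but yields to (l): (l) operates against (k): the record's age is 19 years, meeting the 19 years threshold. (m) does not operate here (the compliance score is 21 points, not less than 21 points), so (l) stands. Exception (e) does not apply.
No exception is made out. the Dunmore Transit Authority falls within the general rule.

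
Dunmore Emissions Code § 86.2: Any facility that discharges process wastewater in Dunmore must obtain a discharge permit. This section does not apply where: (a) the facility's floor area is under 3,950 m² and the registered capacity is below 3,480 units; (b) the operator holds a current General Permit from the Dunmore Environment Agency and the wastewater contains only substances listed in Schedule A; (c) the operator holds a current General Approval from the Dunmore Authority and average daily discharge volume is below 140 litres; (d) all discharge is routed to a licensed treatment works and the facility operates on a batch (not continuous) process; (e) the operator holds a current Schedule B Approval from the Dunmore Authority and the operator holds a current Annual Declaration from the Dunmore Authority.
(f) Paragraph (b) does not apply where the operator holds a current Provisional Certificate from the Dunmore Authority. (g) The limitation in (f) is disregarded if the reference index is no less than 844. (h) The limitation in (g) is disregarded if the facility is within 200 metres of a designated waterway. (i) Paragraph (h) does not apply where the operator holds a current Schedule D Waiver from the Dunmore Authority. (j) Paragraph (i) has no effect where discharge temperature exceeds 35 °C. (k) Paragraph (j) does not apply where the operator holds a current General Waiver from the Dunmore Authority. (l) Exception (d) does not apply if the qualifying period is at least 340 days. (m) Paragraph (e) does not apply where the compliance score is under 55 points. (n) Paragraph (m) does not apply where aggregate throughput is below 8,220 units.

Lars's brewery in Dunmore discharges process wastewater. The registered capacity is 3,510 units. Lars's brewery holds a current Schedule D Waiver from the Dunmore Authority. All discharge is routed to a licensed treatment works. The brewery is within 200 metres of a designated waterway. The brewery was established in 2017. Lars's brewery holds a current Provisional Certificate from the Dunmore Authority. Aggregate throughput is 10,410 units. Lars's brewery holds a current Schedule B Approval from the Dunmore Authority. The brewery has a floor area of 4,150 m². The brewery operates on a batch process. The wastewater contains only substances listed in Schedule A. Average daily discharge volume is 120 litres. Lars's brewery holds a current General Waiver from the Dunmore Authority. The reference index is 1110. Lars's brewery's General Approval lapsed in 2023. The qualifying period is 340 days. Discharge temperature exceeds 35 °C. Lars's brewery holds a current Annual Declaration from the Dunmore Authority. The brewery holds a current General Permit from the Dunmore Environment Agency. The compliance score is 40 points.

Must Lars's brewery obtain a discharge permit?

No — exception (b) applies; Lars's brewery is not required to obtain a discharge permit.

Exception (a) does not apply: the facility's floor area is 4,150 m², not under 3,950 m².
Exception (b)'s conditions are all satisfied: a current General Permit is held; the wastewater is Schedule-A-only. Considering the limiting provisions: (f) would limit (b) — a current Provisional Certificate is held — but (g) sets (f) aside: (g) operates against (f): the reference index is 1,110, meeting the 844 threshold. (h) would limit (g) — the brewery is within 200 m of a designated waterway — but (i) sets (h) aside: (i) operates against (h): a current Schedule D Waiver is held. (j) is engaged (discharge temperature exceeds 35 °C), but yields to (k): (k) operates against (j): a current General Waiver is held. (b) remains available.
Exception (c) fails — the General Approval is not current.
Exception (d): discharge is routed to a licensed treatment works; the facility operates on a batch process — every condition holds. But: (l) operates — the qualifying period is 340 days, meeting the 340 days threshold. (d) is therefore removed.
All of (e)'s requirements are met (a current Schedule B Approval is held; a current Annual Declaration is held). Turning to paragraphs (m)–(n): (m) applies — the compliance score is 40 points, under the 55 points limit. (n) does not operate here (aggregate throughput is 10,410 units, not below 8,220 units), so (m) stands. So (e) is unavailable.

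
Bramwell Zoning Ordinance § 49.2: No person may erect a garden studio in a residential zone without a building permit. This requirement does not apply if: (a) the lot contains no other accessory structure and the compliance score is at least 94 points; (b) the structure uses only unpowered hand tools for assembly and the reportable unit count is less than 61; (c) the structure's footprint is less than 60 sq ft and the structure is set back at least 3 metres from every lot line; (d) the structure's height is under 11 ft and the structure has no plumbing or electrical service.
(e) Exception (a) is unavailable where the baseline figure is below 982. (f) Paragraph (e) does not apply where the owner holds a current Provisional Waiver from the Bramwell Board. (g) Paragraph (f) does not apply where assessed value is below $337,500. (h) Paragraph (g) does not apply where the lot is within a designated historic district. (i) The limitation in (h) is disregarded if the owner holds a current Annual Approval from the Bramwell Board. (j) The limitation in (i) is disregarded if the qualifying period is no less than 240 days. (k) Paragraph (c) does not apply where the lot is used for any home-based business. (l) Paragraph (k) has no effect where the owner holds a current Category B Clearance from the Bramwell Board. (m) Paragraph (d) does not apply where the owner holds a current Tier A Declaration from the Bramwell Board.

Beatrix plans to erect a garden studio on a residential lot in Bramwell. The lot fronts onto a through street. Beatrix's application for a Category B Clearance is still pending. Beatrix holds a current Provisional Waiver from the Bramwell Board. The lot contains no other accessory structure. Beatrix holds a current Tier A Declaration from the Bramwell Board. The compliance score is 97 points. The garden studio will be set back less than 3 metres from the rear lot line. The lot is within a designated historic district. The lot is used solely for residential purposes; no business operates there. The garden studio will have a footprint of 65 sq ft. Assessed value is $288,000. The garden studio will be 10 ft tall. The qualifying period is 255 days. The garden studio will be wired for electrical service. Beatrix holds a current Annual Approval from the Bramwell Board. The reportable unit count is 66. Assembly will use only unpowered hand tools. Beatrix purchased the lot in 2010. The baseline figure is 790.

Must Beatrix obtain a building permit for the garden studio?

No — exception (a) applies; Beatrix does not need a building permit.

Exception (a): the lot has no other accessory structure; the compliance score is 97 points, meeting the 94 points threshold — every condition holds. Under paragraphs (e)–(j): (e) would limit (a) — the baseline figure is 790, below the 982 limit — but (f) sets (e) aside: (f) operates — a current Provisional Waiver is held. (g) would limit (f) — assessed value is $288,000, below the $337,500 limit — but (h) sets (g) aside: (h) operates — the lot is in a historic district. (i) would limit (h) — a current Annual Approval is held — but (j) sets (i) aside: (j) operates against (i): the qualifying period is 255 days, meeting the 240 days threshold. (a) remains available.
Exception (b) requires that the reportable unit count is less than 61; but the reportable unit count is 66, not less than 61, so (b) is unavailable.
Exception (c) fails — the structure's footprint is 65 sq ft, not less than 60 sq ft.
Exception (d) fails — electrical service is planned.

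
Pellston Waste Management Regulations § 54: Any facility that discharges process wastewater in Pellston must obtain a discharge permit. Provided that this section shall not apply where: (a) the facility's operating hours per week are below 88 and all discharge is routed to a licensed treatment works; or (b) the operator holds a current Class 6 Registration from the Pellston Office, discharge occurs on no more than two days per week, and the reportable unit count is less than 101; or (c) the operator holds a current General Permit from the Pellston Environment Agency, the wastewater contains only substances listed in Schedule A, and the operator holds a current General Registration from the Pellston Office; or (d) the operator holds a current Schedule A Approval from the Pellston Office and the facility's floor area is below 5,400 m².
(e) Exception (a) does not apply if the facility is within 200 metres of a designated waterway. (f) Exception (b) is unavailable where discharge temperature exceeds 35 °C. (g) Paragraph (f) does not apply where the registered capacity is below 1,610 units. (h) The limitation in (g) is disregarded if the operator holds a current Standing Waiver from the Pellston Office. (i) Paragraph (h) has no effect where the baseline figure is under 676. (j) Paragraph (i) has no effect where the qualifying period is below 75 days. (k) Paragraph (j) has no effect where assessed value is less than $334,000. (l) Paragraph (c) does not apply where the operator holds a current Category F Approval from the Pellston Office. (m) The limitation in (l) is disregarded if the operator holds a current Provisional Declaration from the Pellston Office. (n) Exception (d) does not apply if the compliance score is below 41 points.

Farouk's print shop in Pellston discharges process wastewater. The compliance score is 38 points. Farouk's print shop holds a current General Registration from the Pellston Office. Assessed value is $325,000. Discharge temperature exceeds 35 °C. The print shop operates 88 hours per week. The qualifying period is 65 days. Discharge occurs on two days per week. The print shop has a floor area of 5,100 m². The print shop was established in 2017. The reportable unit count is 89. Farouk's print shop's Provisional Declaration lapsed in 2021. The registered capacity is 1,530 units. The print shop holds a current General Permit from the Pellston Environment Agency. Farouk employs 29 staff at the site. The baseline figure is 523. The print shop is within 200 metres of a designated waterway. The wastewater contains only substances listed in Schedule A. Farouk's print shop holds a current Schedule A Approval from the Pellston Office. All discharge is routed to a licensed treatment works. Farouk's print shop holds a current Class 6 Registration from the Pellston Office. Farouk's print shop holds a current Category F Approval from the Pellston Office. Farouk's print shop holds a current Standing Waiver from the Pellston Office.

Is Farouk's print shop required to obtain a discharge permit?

Exception (a) does not apply: the facility's operating hours per week are 88, not below 88.
Exception (b)'s conditions are all satisfied: a current Class 6 Registration is held; discharge occurs on no more than two days per week; the reportable unit count is 89, less than the 101 limit. Under paragraphs (f)–(k): (f) is engaged (discharge temperature exceeds 35 °C), but is itself disapplied by (g): (g) is engaged — the registered capacity is 1,530 units, below the 1,610 units limit. (h) operates (a current Standing Waiver is held), but is itself disapplied by (i): (i) is triggered — the baseline figure is 523, under the 676 limit. (j) is triggered (the qualifying period is 65 days, below the 75 days limit), but yields to (k): (k) operates — assessed value is $325,000, less than the $334,000 limit. Exception (b) stands.
Exception (c) is satisfied on its face — a current General Permit is held; the wastewater is Schedule-A-only; a current General Registration is held. But applying paragraphs (l)–(m): (l) operates against (c): a current Category F Approval is held. (m) is not engaged (there is no Provisional Declaration in force), so (l) stands. So (c) is unavailable.
All of (d)'s requirements are met (a current Schedule A Approval is held; the facility's floor area is 5,100 m², below the 5,400 m² limit). However, paragraph (n) must be considered: (n) operates against (d): the compliance score is 38 points, below the 41 points limit. (d) is therefore removed.

No — exception (b) applies; Farouk's print shop is not required to obtain a discharge permit.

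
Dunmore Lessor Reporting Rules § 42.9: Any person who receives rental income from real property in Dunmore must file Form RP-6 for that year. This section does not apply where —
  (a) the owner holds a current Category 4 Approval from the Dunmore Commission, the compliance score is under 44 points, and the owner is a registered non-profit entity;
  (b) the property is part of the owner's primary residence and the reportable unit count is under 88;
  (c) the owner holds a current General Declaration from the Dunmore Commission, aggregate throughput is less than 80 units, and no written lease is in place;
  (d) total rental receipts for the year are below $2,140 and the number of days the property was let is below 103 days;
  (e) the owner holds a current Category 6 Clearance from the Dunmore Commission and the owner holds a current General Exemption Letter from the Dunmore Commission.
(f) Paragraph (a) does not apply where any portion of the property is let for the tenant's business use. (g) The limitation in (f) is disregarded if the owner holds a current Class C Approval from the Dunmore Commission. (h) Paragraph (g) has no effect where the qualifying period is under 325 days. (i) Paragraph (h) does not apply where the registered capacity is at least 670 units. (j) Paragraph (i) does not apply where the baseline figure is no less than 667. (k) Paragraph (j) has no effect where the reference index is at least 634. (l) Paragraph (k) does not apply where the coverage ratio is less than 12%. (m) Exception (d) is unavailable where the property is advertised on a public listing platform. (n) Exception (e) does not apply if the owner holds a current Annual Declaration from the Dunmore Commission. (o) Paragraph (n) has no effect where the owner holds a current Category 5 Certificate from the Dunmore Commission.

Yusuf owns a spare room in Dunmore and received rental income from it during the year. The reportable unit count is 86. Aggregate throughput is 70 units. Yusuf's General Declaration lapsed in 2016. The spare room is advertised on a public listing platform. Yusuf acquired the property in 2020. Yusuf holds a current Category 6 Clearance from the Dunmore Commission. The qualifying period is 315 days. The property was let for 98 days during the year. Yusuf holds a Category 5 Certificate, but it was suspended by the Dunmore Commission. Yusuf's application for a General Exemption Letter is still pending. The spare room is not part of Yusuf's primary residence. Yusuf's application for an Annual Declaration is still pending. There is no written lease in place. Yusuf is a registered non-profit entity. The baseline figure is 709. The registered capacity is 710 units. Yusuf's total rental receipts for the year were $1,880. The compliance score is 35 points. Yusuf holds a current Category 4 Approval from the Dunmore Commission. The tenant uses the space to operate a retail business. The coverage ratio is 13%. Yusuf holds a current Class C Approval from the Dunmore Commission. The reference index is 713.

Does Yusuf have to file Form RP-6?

Exception (a): a current Category 4 Approval is held; the compliance score is 35 points, under the 44 points limit; Yusuf is a registered non-profit — every condition holds. Under paragraphs (f)–(l): (f) would limit (a) — the space is let for business use — but (g) sets (f) aside: (g) operates against (f): a current Class C Approval is held. (h) would limit (g) — the qualifying period is 315 days, under the 325 days limit — but (i) sets (h) aside: (i) applies — the registered capacity is 710 units, meeting the 670 units threshold. (j) is engaged (the baseline figure is 709, meeting the 667 threshold), but is set aside by (k): (k) operates against (j): the reference index is 713, meeting the 634 threshold. (l) does not operate here (the coverage ratio is 13%, not less than 12%), so (k) stands. (a) remains available.
Exception (b) fails — the spare room is not part of the primary residence.
Exception (c) fails — the General Declaration is not current.
Exception (d): total rental receipts for the year are $1,880, below the $2,140 limit; the number of days the property was let is 98 days, below the 103 days limit — every condition holds. Turning to paragraph (m): (m) is triggered — the property is publicly advertised. So (d) is unavailable.
Exception (e) does not apply: there is no General Exemption Letter in force.

No — exception (a) applies; Yusuf is not required to file Form RP-6.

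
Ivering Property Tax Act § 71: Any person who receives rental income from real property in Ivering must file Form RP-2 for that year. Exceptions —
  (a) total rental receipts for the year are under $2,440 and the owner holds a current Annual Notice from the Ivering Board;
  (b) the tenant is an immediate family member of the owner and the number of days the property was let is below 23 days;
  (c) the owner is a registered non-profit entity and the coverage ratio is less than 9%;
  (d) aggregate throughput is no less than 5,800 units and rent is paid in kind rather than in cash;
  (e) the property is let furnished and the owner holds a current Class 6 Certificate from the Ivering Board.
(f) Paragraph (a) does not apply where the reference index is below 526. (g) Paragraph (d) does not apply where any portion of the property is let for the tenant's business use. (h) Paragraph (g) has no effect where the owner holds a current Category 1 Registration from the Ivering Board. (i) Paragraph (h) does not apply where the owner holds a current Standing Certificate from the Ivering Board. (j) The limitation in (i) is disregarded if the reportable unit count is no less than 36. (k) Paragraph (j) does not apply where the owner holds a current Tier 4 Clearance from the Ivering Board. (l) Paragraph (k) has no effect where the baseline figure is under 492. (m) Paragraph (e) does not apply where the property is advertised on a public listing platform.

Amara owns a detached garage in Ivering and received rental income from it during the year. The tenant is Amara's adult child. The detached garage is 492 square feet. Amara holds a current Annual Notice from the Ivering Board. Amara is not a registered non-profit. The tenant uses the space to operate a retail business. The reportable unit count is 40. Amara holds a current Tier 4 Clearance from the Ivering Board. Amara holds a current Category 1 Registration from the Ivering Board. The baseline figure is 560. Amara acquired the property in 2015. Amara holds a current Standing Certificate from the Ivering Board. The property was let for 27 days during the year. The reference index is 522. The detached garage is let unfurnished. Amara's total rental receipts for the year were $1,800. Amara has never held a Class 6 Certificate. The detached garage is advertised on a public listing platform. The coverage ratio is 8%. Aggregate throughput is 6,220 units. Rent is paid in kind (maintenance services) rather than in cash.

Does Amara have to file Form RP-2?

All of (a)'s requirements are met (total rental receipts for the year are $1,800, under the $2,440 limit; a current Annual Notice is held). However, paragraph (f) must be considered: (f) applies — the reference index is 522, below the 526 limit. So (a) is unavailable.
Exception (b) does not apply: the number of days the property was let is 27 days, not below 23 days.
Exception (c) fails — Amara is not a registered non-profit.
Exception (d)'s conditions are all satisfied: aggregate throughput is 6,220 units, meeting the 5,800 units threshold; rent is paid in kind. But applying paragraphs (g)–(l): (g) operates — the space is let for business use. (h) is triggered (a current Category 1 Registration is held), but is overridden by (i): (i) is triggered — a current Standing Certificate is held. (j) would limit (i) — the reportable unit count is 40, meeting the 36 threshold — but (k) sets (j) aside: (k) operates against (j): a current Tier 4 Clearance is held. (l), which would lift (k), is not triggered — the baseline figure is 560, not under 492. So (d) is unavailable.
Exception (e) requires that the property is let furnished; but the property is let unfurnished, so (e) is unavailable.
No exception applies. The general rule governs.

Yes — Amara must file Form RP-2.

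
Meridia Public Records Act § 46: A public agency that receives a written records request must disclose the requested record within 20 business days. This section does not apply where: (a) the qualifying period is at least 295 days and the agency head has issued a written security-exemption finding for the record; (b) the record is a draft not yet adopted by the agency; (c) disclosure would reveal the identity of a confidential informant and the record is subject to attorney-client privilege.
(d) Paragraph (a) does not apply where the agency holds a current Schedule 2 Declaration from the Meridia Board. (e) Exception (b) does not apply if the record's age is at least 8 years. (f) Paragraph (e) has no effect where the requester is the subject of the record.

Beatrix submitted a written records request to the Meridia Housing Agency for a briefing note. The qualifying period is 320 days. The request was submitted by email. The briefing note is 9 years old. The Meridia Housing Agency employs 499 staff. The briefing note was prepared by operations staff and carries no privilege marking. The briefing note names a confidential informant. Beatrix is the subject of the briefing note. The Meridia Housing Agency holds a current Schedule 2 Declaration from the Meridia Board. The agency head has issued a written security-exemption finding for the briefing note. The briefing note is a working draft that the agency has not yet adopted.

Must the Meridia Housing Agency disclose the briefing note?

No — exception (b) applies; the Meridia Housing Agency is not required to disclose the briefing note.

All of (a)'s requirements are met (the qualifying period is 320 days, meeting the 295 days threshold; a written security-exemption finding has been issued). But applying paragraph (d): (d) operates against (a): a current Schedule 2 Declaration is held. (a) is therefore removed.
Exception (b) is satisfied on its face — the briefing note is an unadopted draft. Considering the limiting provisions: (e) operates (the record's age is 9 years, meeting the 8 years threshold), but is overridden by (f): (f) applies — Beatrix is the subject of the briefing note. Exception (b) stands.
Exception (c) fails — the briefing note carries no privilege marking.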